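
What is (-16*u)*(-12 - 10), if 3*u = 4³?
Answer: 22528/3 ≈ 7509.3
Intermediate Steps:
u = 64/3 (u = (⅓)*4³ = (⅓)*64 = 64/3 ≈ 21.333)
(-16*u)*(-12 - 10) = (-16*64/3)*(-12 - 10) = -1024/3*(-22) = 22528/3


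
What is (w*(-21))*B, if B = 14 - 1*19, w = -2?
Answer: -210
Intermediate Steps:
B = -5 (B = 14 - 19 = -5)
(w*(-21))*B = -2*(-21)*(-5) = 42*(-5) = -210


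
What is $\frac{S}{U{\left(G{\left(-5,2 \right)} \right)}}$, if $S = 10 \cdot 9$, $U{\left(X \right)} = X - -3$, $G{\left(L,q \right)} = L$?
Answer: $-45$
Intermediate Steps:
$U{\left(X \right)} = 3 + X$ ($U{\left(X \right)} = X + 3 = 3 + X$)
$S = 90$
$\frac{S}{U{\left(G{\left(-5,2 \right)} \right)}} = \frac{90}{3 - 5} = \frac{90}{-2} = 90 \left(- \frac{1}{2}\right) = -45$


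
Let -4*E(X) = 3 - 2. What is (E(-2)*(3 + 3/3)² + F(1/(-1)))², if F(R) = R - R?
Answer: 16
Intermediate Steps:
F(R) = 0
E(X) = -¼ (E(X) = -(3 - 2)/4 = -¼*1 = -¼)
(E(-2)*(3 + 3/3)² + F(1/(-1)))² = (-(3 + 3/3)²/4 + 0)² = (-(3 + 3*(⅓))²/4 + 0)² = (-(3 + 1)²/4 + 0)² = (-¼*4² + 0)² = (-¼*16 + 0)² = (-4 + 0)² = (-4)² = 16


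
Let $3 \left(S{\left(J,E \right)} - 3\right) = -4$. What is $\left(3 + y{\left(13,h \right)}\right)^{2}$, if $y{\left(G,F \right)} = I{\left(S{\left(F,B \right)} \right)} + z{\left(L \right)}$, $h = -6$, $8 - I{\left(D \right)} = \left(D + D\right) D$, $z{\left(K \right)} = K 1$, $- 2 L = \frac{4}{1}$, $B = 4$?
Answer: $\frac{961}{81} \approx 11.864$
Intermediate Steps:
$S{\left(J,E \right)} = \frac{5}{3}$ ($S{\left(J,E \right)} = 3 + \frac{1}{3} \left(-4\right) = 3 - \frac{4}{3} = \frac{5}{3}$)
$L = -2$ ($L = - \frac{4 \cdot 1^{-1}}{2} = - \frac{4 \cdot 1}{2} = \left(- \frac{1}{2}\right) 4 = -2$)
$z{\left(K \right)} = K$
$I{\left(D \right)} = 8 - 2 D^{2}$ ($I{\left(D \right)} = 8 - \left(D + D\right) D = 8 - 2 D D = 8 - 2 D^{2}$)
$y{\left(G,F \right)} = \frac{4}{9}$ ($y{\left(G,F \right)} = \left(8 - 2 \left(\frac{5}{3}\right)^{2}\right) - 2 = \left(8 - \frac{50}{9}\right) - 2 = \frac{22}{9} - 2 = \frac{4}{9}$)
$\left(3 + y{\left(13,h \right)}\right)^{2} = \left(3 + \frac{4}{9}\right)^{2} = \left(\frac{31}{9}\right)^{2} = \frac{961}{81}$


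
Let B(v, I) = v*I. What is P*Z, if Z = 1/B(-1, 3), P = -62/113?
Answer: 62/339 ≈ 0.18289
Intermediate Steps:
B(v, I) = I*v
P = -62/113 (P = -62*1/113 = -62/113 ≈ -0.54867)
Z = -⅓ (Z = 1/(3*(-1)) = 1/(-3) = -⅓ ≈ -0.33333)
P*Z = -62/113*(-⅓) = 62/339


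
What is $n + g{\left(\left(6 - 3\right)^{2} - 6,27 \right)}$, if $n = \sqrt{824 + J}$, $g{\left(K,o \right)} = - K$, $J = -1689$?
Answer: $-3 + i \sqrt{865} \approx -3.0 + 29.411 i$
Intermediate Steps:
$n = i \sqrt{865}$ ($n = \sqrt{824 - 1689} = \sqrt{-865} = i \sqrt{865} \approx 29.411 i$)
$n + g{\left(\left(6 - 3\right)^{2} - 6,27 \right)} = i \sqrt{865} - \left(\left(6 - 3\right)^{2} - 6\right) = i \sqrt{865} - \left(3^{2} - 6\right) = i \sqrt{865} - \left(9 - 6\right) = i \sqrt{865} - 3 = -3 + i \sqrt{865}$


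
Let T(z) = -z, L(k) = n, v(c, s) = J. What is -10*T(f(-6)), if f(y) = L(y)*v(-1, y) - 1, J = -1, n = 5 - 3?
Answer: -30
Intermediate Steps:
n = 2
v(c, s) = -1
L(k) = 2
f(y) = -3 (f(y) = 2*(-1) - 1 = -2 - 1 = -3)
-10*T(f(-6)) = -(-10)*(-3) = -10*3 = -30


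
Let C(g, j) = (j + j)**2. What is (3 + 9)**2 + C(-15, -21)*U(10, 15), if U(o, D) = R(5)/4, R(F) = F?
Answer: 2349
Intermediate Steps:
U(o, D) = 5/4
C(g, j) = 4*j**2 (C(g, j) = (2*j)**2 = 4*j**2)
(3 + 9)**2 + C(-15, -21)*U(10, 15) = (3 + 9)**2 + (4*(-21)**2)*(5/4) = 12**2 + (4*441)*(5/4) = 144 + 1764*(5/4) = 144 + 2205 = 2349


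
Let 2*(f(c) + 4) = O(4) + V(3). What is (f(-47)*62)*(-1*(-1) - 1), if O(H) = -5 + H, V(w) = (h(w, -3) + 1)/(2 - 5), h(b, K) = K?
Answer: 0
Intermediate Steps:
V(w) = ⅔ (V(w) = (-3 + 1)/(2 - 5) = -2/(-3) = -2*(-⅓) = ⅔)
f(c) = -25/6 (f(c) = -4 + ((-5 + 4) + ⅔)/2 = -4 + (-1 + ⅔)/2 = -4 + (½)*(-⅓) = -4 - ⅙ = -25/6)
(f(-47)*62)*(-1*(-1) - 1) = (-25/6*62)*(-1*(-1) - 1) = -775*(1 - 1)/3 = -775/3*0 = 0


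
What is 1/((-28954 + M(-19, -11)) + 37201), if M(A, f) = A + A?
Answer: 1/8209 ≈ 0.00012182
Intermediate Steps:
M(A, f) = 2*A
1/((-28954 + M(-19, -11)) + 37201) = 1/((-28954 + 2*(-19)) + 37201) = 1/((-28954 - 38) + 37201) = 1/(-28992 + 37201) = 1/8209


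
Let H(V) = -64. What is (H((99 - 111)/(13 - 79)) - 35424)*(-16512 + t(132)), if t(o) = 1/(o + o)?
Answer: 19337264812/33 ≈ 5.8598e+8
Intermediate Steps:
t(o) = 1/(2*o)
(H((99 - 111)/(13 - 79)) - 35424)*(-16512 + t(132)) = (-64 - 35424)*(-16512 + (1/2)/132) = -35488*(-16512 + (1/2)*(1/132)) = -35488*(-16512 + 1/264) = -35488*(-4359167/264) = 19337264812/33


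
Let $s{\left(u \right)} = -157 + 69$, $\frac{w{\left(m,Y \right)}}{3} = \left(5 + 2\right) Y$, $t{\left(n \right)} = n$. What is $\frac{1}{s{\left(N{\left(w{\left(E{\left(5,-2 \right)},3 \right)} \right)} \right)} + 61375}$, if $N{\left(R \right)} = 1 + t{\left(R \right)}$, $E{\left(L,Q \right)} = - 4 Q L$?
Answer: $\frac{1}{61287} \approx 1.6317 \cdot 10^{-5}$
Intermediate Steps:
$E{\left(L,Q \right)} = - 4 L Q$
$w{\left(m,Y \right)} = 21 Y$ ($w{\left(m,Y \right)} = 3 \left(5 + 2\right) Y = 3 \cdot 7 Y = 21 Y$)
$N{\left(R \right)} = 1 + R$
$s{\left(u \right)} = -88$
$\frac{1}{s{\left(N{\left(w{\left(E{\left(5,-2 \right)},3 \right)} \right)} \right)} + 61375} = \frac{1}{-88 + 61375} = \frac{1}{61287}$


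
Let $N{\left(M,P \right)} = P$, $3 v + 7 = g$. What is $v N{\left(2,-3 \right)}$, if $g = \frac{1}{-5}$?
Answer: $\frac{36}{5} \approx 7.2$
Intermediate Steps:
$g = - \frac{1}{5} \approx -0.2$
$v = - \frac{12}{5}$ ($v = - \frac{7}{3} + \frac{1}{3} \left(- \frac{1}{5}\right) = - \frac{7}{3} - \frac{1}{15} = - \frac{12}{5} \approx -2.4$)
$v N{\left(2,-3 \right)} = \left(- \frac{12}{5}\right) \left(-3\right) = \frac{36}{5}$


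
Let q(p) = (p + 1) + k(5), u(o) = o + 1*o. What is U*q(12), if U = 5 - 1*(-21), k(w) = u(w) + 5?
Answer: 728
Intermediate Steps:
u(o) = 2*o (u(o) = o + o = 2*o)
k(w) = 5 + 2*w (k(w) = 2*w + 5 = 5 + 2*w)
U = 26 (U = 5 + 21 = 26)
q(p) = 16 + p (q(p) = (p + 1) + (5 + 2*5) = (1 + p) + (5 + 10) = (1 + p) + 15 = 16 + p)
U*q(12) = 26*(16 + 12) = 26*28 = 728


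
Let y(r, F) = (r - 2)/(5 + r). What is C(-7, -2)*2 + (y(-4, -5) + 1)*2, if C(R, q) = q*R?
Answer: 18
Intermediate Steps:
C(R, q) = R*q
y(r, F) = (-2 + r)/(5 + r)
C(-7, -2)*2 + (y(-4, -5) + 1)*2 = -7*(-2)*2 + ((-2 - 4)/(5 - 4) + 1)*2 = 14*2 + (-6/1 + 1)*2 = 28 + (1*(-6) + 1)*2 = 28 + (-6 + 1)*2 = 28 - 5*2 = 28 - 10 = 18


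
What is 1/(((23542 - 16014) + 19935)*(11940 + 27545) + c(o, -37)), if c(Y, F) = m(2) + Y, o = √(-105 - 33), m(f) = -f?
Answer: 361458851/391957502898720649 - I*√138/1175872508696161947 ≈ 9.2219e-10 - 9.9903e-18*I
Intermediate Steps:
o = I*√138 (o = √(-138) = I*√138 ≈ 11.747*I)
c(Y, F) = -2 + Y (c(Y, F) = -1*2 + Y = -2 + Y)
1/(((23542 - 16014) + 19935)*(11940 + 27545) + c(o, -37)) = 1/(((23542 - 16014) + 19935)*(11940 + 27545) + (-2 + I*√138)) = 1/((7528 + 19935)*39485 + (-2 + I*√138)) = 1/(27463*39485 + (-2 + I*√138)) = 1/(1084376555 + (-2 + I*√138)) = 1/(1084376553 + I*√138)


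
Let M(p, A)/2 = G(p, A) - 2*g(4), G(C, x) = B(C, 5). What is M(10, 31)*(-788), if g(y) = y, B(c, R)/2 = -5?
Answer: 28368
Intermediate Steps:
B(c, R) = -10 (B(c, R) = 2*(-5) = -10)
G(C, x) = -10
M(p, A) = -36 (M(p, A) = 2*(-10 - 2*4) = 2*(-10 - 8) = 2*(-18) = -36)
M(10, 31)*(-788) = -36*(-788) = 28368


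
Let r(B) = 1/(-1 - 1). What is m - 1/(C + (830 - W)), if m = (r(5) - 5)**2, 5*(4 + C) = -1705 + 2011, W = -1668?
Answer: 386469/12776 ≈ 30.250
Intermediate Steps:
r(B) = -1/2 (r(B) = 1/(-2) = -1/2)
C = 286/5 (C = -4 + (-1705 + 2011)/5 = -4 + (1/5)*306 = -4 + 306/5 = 286/5 ≈ 57.200)
m = 121/4 (m = (-1/2 - 5)**2 = (-11/2)**2 = 121/4 ≈ 30.250)
m - 1/(C + (830 - W)) = 121/4 - 1/(286/5 + (830 - 1*(-1668))) = 121/4 - 1/(286/5 + (830 + 1668)) = 121/4 - 1/(286/5 + 2498) = 121/4 - 1/12776/5 = 121/4 - 1*5/12776 = 121/4 - 5/12776 = 386469/12776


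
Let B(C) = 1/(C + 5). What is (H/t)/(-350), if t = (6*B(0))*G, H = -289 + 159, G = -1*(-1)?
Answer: 13/42 ≈ 0.30952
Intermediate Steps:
G = 1
B(C) = 1/(5 + C)
H = -130
t = 6/5 (t = (6/(5 + 0))*1 = (6/5)*1 = 6/5 ≈ 1.2000)
(H/t)/(-350) = -130/6/5/(-350) = -130*⅚*(-1/350) = -325/3*(-1/350) = 13/42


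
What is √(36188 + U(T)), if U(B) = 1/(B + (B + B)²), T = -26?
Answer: 7*√5296508230/2678 ≈ 190.23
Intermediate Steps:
U(B) = 1/(B + 4*B²) (U(B) = 1/(B + (2*B)²) = 1/(B + 4*B²))
√(36188 + U(T)) = √(36188 + 1/((-26)*(1 + 4*(-26)))) = √(36188 - 1/(26*(1 - 104))) = √(36188 - 1/26/(-103)) = √(36188 - 1/26*(-1/103)) = √(36188 + 1/2678) = √(96911465/2678) = 7*√5296508230/2678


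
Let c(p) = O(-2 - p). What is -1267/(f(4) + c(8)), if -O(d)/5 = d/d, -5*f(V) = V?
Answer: 6335/29 ≈ 218.45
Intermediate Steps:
f(V) = -V/5
O(d) = -5 (O(d) = -5*d/d = -5*1 = -5)
c(p) = -5
-1267/(f(4) + c(8)) = -1267/(-1/5*4 - 5) = -1267/(-4/5 - 5) = -1267/(-29/5) = -5/29*(-1267) = 6335/29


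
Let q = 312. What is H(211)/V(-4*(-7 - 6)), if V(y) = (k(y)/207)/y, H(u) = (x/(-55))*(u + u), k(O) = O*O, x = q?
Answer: -524124/55 ≈ -9529.5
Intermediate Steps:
x = 312
k(O) = O²
H(u) = -624*u/55 (H(u) = (312/(-55))*(u + u) = (312*(-1/55))*(2*u) = -624*u/55)
V(y) = y/207 (V(y) = (y²/207)/y = y/207)
H(211)/V(-4*(-7 - 6)) = (-624/55*211)/(((-4*(-7 - 6))/207)) = -131664/(55*((-4*(-13))/207)) = -131664/(55*((1/207)*52)) = -131664/(55*52/207) = -131664/55*207/52 = -524124/55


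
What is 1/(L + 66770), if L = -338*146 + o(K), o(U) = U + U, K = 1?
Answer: 1/17424 ≈ 5.7392e-5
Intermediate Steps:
o(U) = 2*U
L = -49346 (L = -338*146 + 2*1 = -49348 + 2 = -49346)
1/(L + 66770) = 1/(-49346 + 66770) = 1/17424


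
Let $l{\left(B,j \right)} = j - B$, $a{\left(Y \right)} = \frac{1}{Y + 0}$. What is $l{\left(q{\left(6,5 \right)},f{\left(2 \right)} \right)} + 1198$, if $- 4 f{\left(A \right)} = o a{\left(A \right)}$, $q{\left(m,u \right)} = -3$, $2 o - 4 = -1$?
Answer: $\frac{19213}{16} \approx 1200.8$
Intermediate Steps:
$o = \frac{3}{2}$ ($o = 2 + \frac{1}{2} \left(-1\right) = 2 - \frac{1}{2} = \frac{3}{2} \approx 1.5$)
$a{\left(Y \right)} = \frac{1}{Y}$
$f{\left(A \right)} = - \frac{3}{8 A}$ ($f{\left(A \right)} = - \frac{\frac{3}{2} \frac{1}{A}}{4} = - \frac{3}{8 A}$)
$l{\left(q{\left(6,5 \right)},f{\left(2 \right)} \right)} + 1198 = \left(- \frac{3}{8 \cdot 2} - -3\right) + 1198 = \left(\left(- \frac{3}{8}\right) \frac{1}{2} + 3\right) + 1198 = \left(- \frac{3}{16} + 3\right) + 1198 = \frac{45}{16} + 1198 = \frac{19213}{16}$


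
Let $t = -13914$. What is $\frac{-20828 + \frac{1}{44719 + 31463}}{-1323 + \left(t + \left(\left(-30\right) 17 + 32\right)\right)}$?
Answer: $\frac{317343739}{239440026} \approx 1.3254$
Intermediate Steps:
$\frac{-20828 + \frac{1}{44719 + 31463}}{-1323 + \left(t + \left(\left(-30\right) 17 + 32\right)\right)} = \frac{-20828 + \frac{1}{44719 + 31463}}{-1323 + \left(-13914 + \left(\left(-30\right) 17 + 32\right)\right)} = \frac{-20828 + \frac{1}{76182}}{-1323 + \left(-13914 + \left(-510 + 32\right)\right)} = \frac{-20828 + \frac{1}{76182}}{-1323 - 14392} = - \frac{1586718695}{76182 \left(-1323 - 14392\right)} = - \frac{1586718695}{76182 \left(-15715\right)} = \left(- \frac{1586718695}{76182}\right) \left(- \frac{1}{15715}\right) = \frac{317343739}{239440026}$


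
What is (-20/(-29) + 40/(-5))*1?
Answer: -212/29 ≈ -7.3103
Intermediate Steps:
(-20/(-29) + 40/(-5))*1 = (-20*(-1/29) + 40*(-1/5))*1 = (20/29 - 8)*1 = -212/29*1 = -212/29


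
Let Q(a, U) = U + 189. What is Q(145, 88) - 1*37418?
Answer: -37141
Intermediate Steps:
Q(a, U) = 189 + U
Q(145, 88) - 1*37418 = (189 + 88) - 1*37418 = 277 - 37418 = -37141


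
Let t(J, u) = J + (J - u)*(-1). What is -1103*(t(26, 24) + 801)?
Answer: -909975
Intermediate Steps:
t(J, u) = u (t(J, u) = J + (u - J) = u)
-1103*(t(26, 24) + 801) = -1103*(24 + 801) = -1103*825 = -909975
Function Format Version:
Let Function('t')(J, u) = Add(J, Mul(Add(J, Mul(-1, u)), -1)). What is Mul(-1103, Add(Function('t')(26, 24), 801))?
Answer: -909975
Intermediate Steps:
Function('t')(J, u) = u (Function('t')(J, u) = Add(J, Add(u, Mul(-1, J))) = u)
Mul(-1103, Add(Function('t')(26, 24), 801)) = Mul(-1103, Add(24, 801)) = Mul(-1103, 825) = -909975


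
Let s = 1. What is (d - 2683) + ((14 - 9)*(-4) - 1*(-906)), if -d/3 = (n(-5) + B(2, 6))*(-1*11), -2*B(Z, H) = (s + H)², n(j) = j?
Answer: -5541/2 ≈ -2770.5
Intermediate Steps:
B(Z, H) = -(1 + H)²/2
d = -1947/2 (d = -3*(-5 - (1 + 6)²/2)*(-1*11) = -3*(-5 - ½*7²)*(-11) = -3*(-5 - ½*49)*(-11) = -3*(-5 - 49/2)*(-11) = -(-177)*(-11)/2 = -3*649/2 = -1947/2 ≈ -973.50)
(d - 2683) + ((14 - 9)*(-4) - 1*(-906)) = (-1947/2 - 2683) + ((14 - 9)*(-4) - 1*(-906)) = -7313/2 + (5*(-4) + 906) = -7313/2 + (-20 + 906) = -7313/2 + 886 = -5541/2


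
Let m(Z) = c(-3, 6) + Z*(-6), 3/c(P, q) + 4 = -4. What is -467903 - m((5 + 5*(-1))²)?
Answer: -3743221/8 ≈ -4.6790e+5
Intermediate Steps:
c(P, q) = -3/8 (c(P, q) = 3/(-4 - 4) = 3/(-8) = 3*(-⅛) = -3/8)
m(Z) = -3/8 - 6*Z (m(Z) = -3/8 + Z*(-6) = -3/8 - 6*Z)
-467903 - m((5 + 5*(-1))²) = -467903 - (-3/8 - 6*(5 + 5*(-1))²) = -467903 - (-3/8 - 6*(5 - 5)²) = -467903 - (-3/8 - 6*0²) = -467903 - (-3/8 - 6*0) = -467903 - (-3/8 + 0) = -467903 - 1*(-3/8) = -467903 + 3/8 = -3743221/8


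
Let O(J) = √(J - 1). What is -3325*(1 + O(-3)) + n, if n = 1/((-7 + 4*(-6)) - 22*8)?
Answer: -688276/207 - 6650*I ≈ -3325.0 - 6650.0*I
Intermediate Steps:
O(J) = √(-1 + J)
n = -1/207 (n = 1/((-7 - 24) - 176) = 1/(-31 - 176) = 1/(-207) = -1/207 ≈ -0.0048309)
-3325*(1 + O(-3)) + n = -3325*(1 + √(-1 - 3)) - 1/207 = -3325*(1 + √(-4)) - 1/207 = -3325*(1 + 2*I) - 1/207 = -475*(7 + 14*I) - 1/207 = (-3325 - 6650*I) - 1/207 = -688276/207 - 6650*I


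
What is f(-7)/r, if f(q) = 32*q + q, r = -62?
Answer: 231/62 ≈ 3.7258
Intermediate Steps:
f(q) = 33*q
f(-7)/r = (33*(-7))/(-62) = -231*(-1/62) = 231/62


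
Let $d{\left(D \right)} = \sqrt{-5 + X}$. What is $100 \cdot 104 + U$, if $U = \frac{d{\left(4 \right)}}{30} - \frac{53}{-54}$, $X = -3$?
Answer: $\frac{561653}{54} + \frac{i \sqrt{2}}{15} \approx 10401.0 + 0.094281 i$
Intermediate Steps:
$d{\left(D \right)} = 2 i \sqrt{2}$ ($d{\left(D \right)} = \sqrt{-5 - 3} = \sqrt{-8} = 2 i \sqrt{2}$)
$U = \frac{53}{54} + \frac{i \sqrt{2}}{15}$ ($U = \frac{2 i \sqrt{2}}{30} - \frac{53}{-54} = 2 i \sqrt{2} \cdot \frac{1}{30} - - \frac{53}{54} = \frac{i \sqrt{2}}{15} + \frac{53}{54} = \frac{53}{54} + \frac{i \sqrt{2}}{15} \approx 0.98148 + 0.094281 i$)
$100 \cdot 104 + U = 100 \cdot 104 + \left(\frac{53}{54} + \frac{i \sqrt{2}}{15}\right) = 10400 + \left(\frac{53}{54} + \frac{i \sqrt{2}}{15}\right) = \frac{561653}{54} + \frac{i \sqrt{2}}{15}$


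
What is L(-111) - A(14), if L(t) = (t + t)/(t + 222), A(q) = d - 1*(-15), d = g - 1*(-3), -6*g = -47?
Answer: -167/6 ≈ -27.833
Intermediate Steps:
g = 47/6 (g = -1/6*(-47) = 47/6 ≈ 7.8333)
d = 65/6 (d = 47/6 - 1*(-3) = 47/6 + 3 = 65/6 ≈ 10.833)
A(q) = 155/6 (A(q) = 65/6 - 1*(-15) = 65/6 + 15 = 155/6)
L(t) = 2*t/(222 + t) (L(t) = (2*t)/(222 + t) = 2*t/(222 + t))
L(-111) - A(14) = 2*(-111)/(222 - 111) - 1*155/6 = 2*(-111)/111 - 155/6 = 2*(-111)*(1/111) - 155/6 = -2 - 155/6 = -167/6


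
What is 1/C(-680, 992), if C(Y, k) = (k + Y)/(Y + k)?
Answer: 1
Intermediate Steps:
C(Y, k) = 1 (C(Y, k) = (Y + k)/(Y + k) = 1)
1/C(-680, 992) = 1/1 = 1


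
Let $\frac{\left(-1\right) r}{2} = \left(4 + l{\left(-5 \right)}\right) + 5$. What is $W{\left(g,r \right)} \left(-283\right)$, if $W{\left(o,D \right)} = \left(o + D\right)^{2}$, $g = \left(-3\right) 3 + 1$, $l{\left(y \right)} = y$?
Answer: $-72448$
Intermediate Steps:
$r = -8$ ($r = - 2 \left(\left(4 - 5\right) + 5\right) = - 2 \left(-1 + 5\right) = \left(-2\right) 4 = -8$)
$g = -8$ ($g = -9 + 1 = -8$)
$W{\left(o,D \right)} = \left(D + o\right)^{2}$
$W{\left(g,r \right)} \left(-283\right) = \left(-8 - 8\right)^{2} \left(-283\right) = \left(-16\right)^{2} \left(-283\right) = 256 \left(-283\right) = -72448$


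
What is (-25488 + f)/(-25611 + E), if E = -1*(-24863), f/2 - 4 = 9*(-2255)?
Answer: 33035/374 ≈ 88.329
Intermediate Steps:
f = -40582 (f = 8 + 2*(9*(-2255)) = 8 + 2*(-20295) = 8 - 40590 = -40582)
E = 24863
(-25488 + f)/(-25611 + E) = (-25488 - 40582)/(-25611 + 24863) = -66070/(-748) = -66070*(-1/748) = 33035/374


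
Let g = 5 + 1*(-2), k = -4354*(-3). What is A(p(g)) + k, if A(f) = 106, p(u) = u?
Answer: 13168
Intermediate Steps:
k = 13062
g = 3 (g = 5 - 2 = 3)
A(p(g)) + k = 106 + 13062 = 13168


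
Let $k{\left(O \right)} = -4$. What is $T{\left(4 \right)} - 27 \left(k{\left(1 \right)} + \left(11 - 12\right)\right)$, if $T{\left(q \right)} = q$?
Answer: $139$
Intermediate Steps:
$T{\left(4 \right)} - 27 \left(k{\left(1 \right)} + \left(11 - 12\right)\right) = 4 - 27 \left(-4 + \left(11 - 12\right)\right) = 4 - 27 \left(-4 - 1\right) = 4 - -135 = 4 + 135 = 139$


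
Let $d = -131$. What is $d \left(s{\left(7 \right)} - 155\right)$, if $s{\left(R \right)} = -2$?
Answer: $20567$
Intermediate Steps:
$d \left(s{\left(7 \right)} - 155\right) = - 131 \left(-2 - 155\right) = \left(-131\right) \left(-157\right) = 20567$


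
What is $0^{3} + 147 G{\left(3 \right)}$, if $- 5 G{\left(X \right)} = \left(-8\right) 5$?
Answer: $1176$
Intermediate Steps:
$G{\left(X \right)} = 8$ ($G{\left(X \right)} = - \frac{\left(-8\right) 5}{5} = \left(- \frac{1}{5}\right) \left(-40\right) = 8$)
$0^{3} + 147 G{\left(3 \right)} = 0^{3} + 147 \cdot 8 = 0 + 1176 = 1176$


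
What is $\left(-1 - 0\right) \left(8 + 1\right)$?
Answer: $-9$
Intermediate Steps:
$\left(-1 - 0\right) \left(8 + 1\right) = \left(-1 + 0\right) 9 = \left(-1\right) 9 = -9$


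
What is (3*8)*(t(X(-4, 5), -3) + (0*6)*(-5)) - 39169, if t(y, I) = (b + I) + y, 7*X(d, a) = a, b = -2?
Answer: -274903/7 ≈ -39272.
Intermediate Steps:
X(d, a) = a/7
t(y, I) = -2 + I + y (t(y, I) = (-2 + I) + y = -2 + I + y)
(3*8)*(t(X(-4, 5), -3) + (0*6)*(-5)) - 39169 = (3*8)*((-2 - 3 + (1/7)*5) + (0*6)*(-5)) - 39169 = 24*((-2 - 3 + 5/7) + 0*(-5)) - 39169 = 24*(-30/7 + 0) - 39169 = 24*(-30/7) - 39169 = -720/7 - 39169 = -274903/7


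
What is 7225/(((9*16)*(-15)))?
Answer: -1445/432 ≈ -3.3449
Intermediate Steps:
7225/(((9*16)*(-15))) = 7225/((144*(-15))) = 7225/(-2160) = 7225*(-1/2160) = -1445/432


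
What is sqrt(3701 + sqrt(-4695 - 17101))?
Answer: sqrt(3701 + 2*I*sqrt(5449)) ≈ 60.848 + 1.2131*I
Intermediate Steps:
sqrt(3701 + sqrt(-4695 - 17101)) = sqrt(3701 + sqrt(-21796)) = sqrt(3701 + 2*I*sqrt(5449))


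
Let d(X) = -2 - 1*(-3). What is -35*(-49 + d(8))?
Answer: 1680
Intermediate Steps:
d(X) = 1 (d(X) = -2 + 3 = 1)
-35*(-49 + d(8)) = -35*(-49 + 1) = -35*(-48) = 1680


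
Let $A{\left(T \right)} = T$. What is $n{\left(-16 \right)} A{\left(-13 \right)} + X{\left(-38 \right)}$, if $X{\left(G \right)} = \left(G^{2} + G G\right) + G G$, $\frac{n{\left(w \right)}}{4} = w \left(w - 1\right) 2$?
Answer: $-23956$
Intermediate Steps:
$n{\left(w \right)} = 8 w \left(-1 + w\right)$ ($n{\left(w \right)} = 4 w \left(w - 1\right) 2 = 4 w \left(-1 + w\right) 2 = 4 \cdot 2 w \left(-1 + w\right) = 8 w \left(-1 + w\right)$)
$X{\left(G \right)} = 3 G^{2}$ ($X{\left(G \right)} = \left(G^{2} + G^{2}\right) + G^{2} = 2 G^{2} + G^{2} = 3 G^{2}$)
$n{\left(-16 \right)} A{\left(-13 \right)} + X{\left(-38 \right)} = 8 \left(-16\right) \left(-1 - 16\right) \left(-13\right) + 3 \left(-38\right)^{2} = 8 \left(-16\right) \left(-17\right) \left(-13\right) + 3 \cdot 1444 = 2176 \left(-13\right) + 4332 = -28288 + 4332 = -23956$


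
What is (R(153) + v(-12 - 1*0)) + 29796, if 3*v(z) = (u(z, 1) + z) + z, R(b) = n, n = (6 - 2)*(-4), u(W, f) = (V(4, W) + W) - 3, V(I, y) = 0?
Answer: 29767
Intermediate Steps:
u(W, f) = -3 + W (u(W, f) = (0 + W) - 3 = W - 3 = -3 + W)
n = -16 (n = 4*(-4) = -16)
R(b) = -16
v(z) = -1 + z (v(z) = (((-3 + z) + z) + z)/3 = ((-3 + 2*z) + z)/3 = (-3 + 3*z)/3 = -1 + z)
(R(153) + v(-12 - 1*0)) + 29796 = (-16 + (-1 + (-12 - 1*0))) + 29796 = (-16 + (-1 + (-12 + 0))) + 29796 = (-16 + (-1 - 12)) + 29796 = (-16 - 13) + 29796 = -29 + 29796 = 29767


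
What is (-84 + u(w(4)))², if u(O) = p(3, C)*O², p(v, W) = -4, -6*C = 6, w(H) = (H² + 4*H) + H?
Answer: 27751824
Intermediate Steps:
w(H) = H² + 5*H
C = -1 (C = -⅙*6 = -1)
u(O) = -4*O²
(-84 + u(w(4)))² = (-84 - 4*16*(5 + 4)²)² = (-84 - 4*(4*9)²)² = (-84 - 4*36²)² = (-84 - 4*1296)² = (-84 - 5184)² = (-5268)² = 27751824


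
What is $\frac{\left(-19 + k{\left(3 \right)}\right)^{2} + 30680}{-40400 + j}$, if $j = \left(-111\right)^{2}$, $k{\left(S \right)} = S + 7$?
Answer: $- \frac{30761}{28079} \approx -1.0955$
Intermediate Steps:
$k{\left(S \right)} = 7 + S$
$j = 12321$
$\frac{\left(-19 + k{\left(3 \right)}\right)^{2} + 30680}{-40400 + j} = \frac{\left(-19 + \left(7 + 3\right)\right)^{2} + 30680}{-40400 + 12321} = \frac{\left(-19 + 10\right)^{2} + 30680}{-28079} = \left(\left(-9\right)^{2} + 30680\right) \left(- \frac{1}{28079}\right) = \left(81 + 30680\right) \left(- \frac{1}{28079}\right) = 30761 \left(- \frac{1}{28079}\right) = - \frac{30761}{28079}$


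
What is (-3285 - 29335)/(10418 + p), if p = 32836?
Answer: -16310/21627 ≈ -0.75415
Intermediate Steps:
(-3285 - 29335)/(10418 + p) = (-3285 - 29335)/(10418 + 32836) = -32620/43254 = -32620*1/43254 = -16310/21627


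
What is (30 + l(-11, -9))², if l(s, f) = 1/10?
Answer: 90601/100 ≈ 906.01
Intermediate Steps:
l(s, f) = ⅒
(30 + l(-11, -9))² = (30 + ⅒)² = (301/10)² = 90601/100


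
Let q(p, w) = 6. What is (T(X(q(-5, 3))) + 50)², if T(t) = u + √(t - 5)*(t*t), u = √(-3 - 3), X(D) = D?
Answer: (86 + I*√6)² ≈ 7390.0 + 421.31*I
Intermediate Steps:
u = I*√6 (u = √(-6) = I*√6 ≈ 2.4495*I)
T(t) = I*√6 + t²*√(-5 + t) (T(t) = I*√6 + √(t - 5)*(t*t) = I*√6 + √(-5 + t)*t² = I*√6 + t²*√(-5 + t))
(T(X(q(-5, 3))) + 50)² = ((I*√6 + 6²*√(-5 + 6)) + 50)² = ((I*√6 + 36*√1) + 50)² = ((I*√6 + 36*1) + 50)² = ((I*√6 + 36) + 50)² = ((36 + I*√6) + 50)² = (86 + I*√6)²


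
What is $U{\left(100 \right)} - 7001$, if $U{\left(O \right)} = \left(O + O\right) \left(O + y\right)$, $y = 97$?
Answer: $32399$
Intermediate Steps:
$U{\left(O \right)} = 2 O \left(97 + O\right)$ ($U{\left(O \right)} = \left(O + O\right) \left(O + 97\right) = 2 O \left(97 + O\right)$)
$U{\left(100 \right)} - 7001 = 2 \cdot 100 \left(97 + 100\right) - 7001 = 2 \cdot 100 \cdot 197 - 7001 = 39400 - 7001 = 32399$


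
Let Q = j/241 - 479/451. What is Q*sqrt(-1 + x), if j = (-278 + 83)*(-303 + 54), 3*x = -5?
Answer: 43565732*I*sqrt(6)/326073 ≈ 327.27*I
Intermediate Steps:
x = -5/3 (x = (1/3)*(-5) = -5/3 ≈ -1.6667)
j = 48555 (j = -195*(-249) = 48555)
Q = 21782866/108691 (Q = 48555/241 - 479/451 = 21782866/108691 ≈ 200.41)
Q*sqrt(-1 + x) = 21782866*sqrt(-1 - 5/3)/108691 = 21782866*sqrt(-8/3)/108691 = 21782866*(2*I*sqrt(6)/3)/108691 = 43565732*I*sqrt(6)/326073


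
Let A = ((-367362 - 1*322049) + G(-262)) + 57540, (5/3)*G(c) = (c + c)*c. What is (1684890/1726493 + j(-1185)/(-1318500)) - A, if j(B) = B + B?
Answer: 41695649963272217/75879367350 ≈ 5.4950e+5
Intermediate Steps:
G(c) = 6*c**2/5 (G(c) = 3*((c + c)*c)/5 = 3*((2*c)*c)/5 = 3*(2*c**2)/5 = 6*c**2/5)
j(B) = 2*B
A = -2747491/5 (A = ((-367362 - 1*322049) + (6/5)*(-262)**2) + 57540 = ((-367362 - 322049) + (6/5)*68644) + 57540 = (-689411 + 411864/5) + 57540 = -3035191/5 + 57540 = -2747491/5 ≈ -5.4950e+5)
(1684890/1726493 + j(-1185)/(-1318500)) - A = (1684890/1726493 + (2*(-1185))/(-1318500)) - 1*(-2747491/5) = (1684890*(1/1726493) - 2370*(-1/1318500)) + 2747491/5 = (1684890/1726493 + 79/43950) + 2747491/5 = 74187308447/75879367350 + 2747491/5 = 41695649963272217/75879367350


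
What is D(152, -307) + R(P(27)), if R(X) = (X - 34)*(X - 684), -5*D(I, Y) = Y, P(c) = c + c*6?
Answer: -383318/5 ≈ -76664.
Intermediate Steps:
P(c) = 7*c (P(c) = c + 6*c = 7*c)
D(I, Y) = -Y/5
R(X) = (-684 + X)*(-34 + X) (R(X) = (-34 + X)*(-684 + X) = (-684 + X)*(-34 + X))
D(152, -307) + R(P(27)) = -⅕*(-307) + (23256 + (7*27)² - 5026*27) = 307/5 + (23256 + 189² - 718*189) = 307/5 + (23256 + 35721 - 135702) = 307/5 - 76725 = -383318/5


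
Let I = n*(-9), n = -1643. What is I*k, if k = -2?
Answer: -29574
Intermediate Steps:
I = 14787 (I = -1643*(-9) = 14787)
I*k = 14787*(-2) = -29574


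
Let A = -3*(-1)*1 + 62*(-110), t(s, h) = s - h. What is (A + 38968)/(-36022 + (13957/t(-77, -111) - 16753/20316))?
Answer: -93311388/103357141 ≈ -0.90281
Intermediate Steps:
A = -6817 (A = 3*1 - 6820 = 3 - 6820 = -6817)
(A + 38968)/(-36022 + (13957/t(-77, -111) - 16753/20316)) = (-6817 + 38968)/(-36022 + (13957/(-77 - 1*(-111)) - 16753/20316)) = 32151/(-36022 + (13957/(-77 + 111) - 16753*1/20316)) = 32151/(-36022 + (13957/34 - 16753/20316)) = 32151/(-36022 + (13957*(1/34) - 16753/20316)) = 32151/(-36022 + (821/2 - 16753/20316)) = 32151/(-36022 + 8322965/20316) = 32151/(-723499987/20316) = 32151*(-20316/723499987) = -93311388/103357141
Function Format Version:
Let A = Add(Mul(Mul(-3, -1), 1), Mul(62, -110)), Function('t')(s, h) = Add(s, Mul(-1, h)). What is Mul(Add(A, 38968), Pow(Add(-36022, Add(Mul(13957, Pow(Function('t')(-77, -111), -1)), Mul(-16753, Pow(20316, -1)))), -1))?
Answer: Rational(-93311388, 103357141) ≈ -0.90281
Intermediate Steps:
A = -6817 (A = Add(Mul(3, 1), -6820) = Add(3, -6820) = -6817)
Mul(Add(A, 38968), Pow(Add(-36022, Add(Mul(13957, Pow(Function('t')(-77, -111), -1)), Mul(-16753, Pow(20316, -1)))), -1)) = Mul(Add(-6817, 38968), Pow(Add(-36022, Add(Mul(13957, Pow(Add(-77, Mul(-1, -111)), -1)), Mul(-16753, Pow(20316, -1)))), -1)) = Mul(32151, Pow(Add(-36022, Add(Mul(13957, Pow(Add(-77, 111), -1)), Mul(-16753, Rational(1, 20316)))), -1)) = Mul(32151, Pow(Add(-36022, Add(Mul(13957, Pow(34, -1)), Rational(-16753, 20316))), -1)) = Mul(32151, Pow(Add(-36022, Add(Mul(13957, Rational(1, 34)), Rational(-16753, 20316))), -1)) = Mul(32151, Pow(Add(-36022, Add(Rational(821, 2), Rational(-16753, 20316))), -1)) = Mul(32151, Pow(Add(-36022, Rational(8322965, 20316)), -1)) = Mul(32151, Pow(Rational(-723499987, 20316), -1)) = Mul(32151, Rational(-20316, 723499987)) = Rational(-93311388, 103357141)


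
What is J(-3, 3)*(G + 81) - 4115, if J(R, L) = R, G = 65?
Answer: -4553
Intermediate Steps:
J(-3, 3)*(G + 81) - 4115 = -3*(65 + 81) - 4115 = -3*146 - 4115 = -438 - 4115 = -4553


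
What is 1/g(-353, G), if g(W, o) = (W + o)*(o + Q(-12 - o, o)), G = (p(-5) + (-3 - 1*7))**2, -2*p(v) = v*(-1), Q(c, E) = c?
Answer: 1/2361 ≈ 0.00042355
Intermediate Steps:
p(v) = v/2 (p(v) = -v*(-1)/2 = -(-1)*v/2 = v/2)
G = 625/4 (G = ((1/2)*(-5) + (-3 - 1*7))**2 = (-5/2 + (-3 - 7))**2 = (-5/2 - 10)**2 = (-25/2)**2 = 625/4 ≈ 156.25)
g(W, o) = -12*W - 12*o (g(W, o) = (W + o)*(o + (-12 - o)) = (W + o)*(-12) = -12*W - 12*o)
1/g(-353, G) = 1/(-12*(-353) - 12*625/4) = 1/(4236 - 1875) = 1/2361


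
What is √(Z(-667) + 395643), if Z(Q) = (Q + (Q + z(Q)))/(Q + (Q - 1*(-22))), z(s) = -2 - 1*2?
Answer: 3*√1182360173/164 ≈ 629.00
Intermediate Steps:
z(s) = -4 (z(s) = -2 - 2 = -4)
Z(Q) = (-4 + 2*Q)/(22 + 2*Q) (Z(Q) = (Q + (Q - 4))/(Q + (Q - 1*(-22))) = (Q + (-4 + Q))/(Q + (Q + 22)) = (-4 + 2*Q)/(Q + (22 + Q)) = (-4 + 2*Q)/(22 + 2*Q))
√(Z(-667) + 395643) = √((-2 - 667)/(11 - 667) + 395643) = √(-669/(-656) + 395643) = √(-1/656*(-669) + 395643) = √(669/656 + 395643) = √(259542477/656) = 3*√1182360173/164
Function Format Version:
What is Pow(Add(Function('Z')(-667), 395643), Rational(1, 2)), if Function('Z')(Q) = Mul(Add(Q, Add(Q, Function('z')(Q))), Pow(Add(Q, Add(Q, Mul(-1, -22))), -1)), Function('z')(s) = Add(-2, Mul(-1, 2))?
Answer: Mul(Rational(3, 164), Pow(1182360173, Rational(1, 2))) ≈ 629.00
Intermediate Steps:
Function('z')(s) = -4 (Function('z')(s) = Add(-2, -2) = -4)
Function('Z')(Q) = Mul(Pow(Add(22, Mul(2, Q)), -1), Add(-4, Mul(2, Q))) (Function('Z')(Q) = Mul(Add(Q, Add(Q, -4)), Pow(Add(Q, Add(Q, Mul(-1, -22))), -1)) = Mul(Add(Q, Add(-4, Q)), Pow(Add(Q, Add(Q, 22)), -1)) = Mul(Add(-4, Mul(2, Q)), Pow(Add(Q, Add(22, Q)), -1)) = Mul(Add(-4, Mul(2, Q)), Pow(Add(22, Mul(2, Q)), -1)) = Mul(Pow(Add(22, Mul(2, Q)), -1), Add(-4, Mul(2, Q))))
Pow(Add(Function('Z')(-667), 395643), Rational(1, 2)) = Pow(Add(Mul(Pow(Add(11, -667), -1), Add(-2, -667)), 395643), Rational(1, 2)) = Pow(Add(Mul(Pow(-656, -1), -669), 395643), Rational(1, 2)) = Pow(Add(Mul(Rational(-1, 656), -669), 395643), Rational(1, 2)) = Pow(Add(Rational(669, 656), 395643), Rational(1, 2)) = Pow(Rational(259542477, 656), Rational(1, 2)) = Mul(Rational(3, 164), Pow(1182360173, Rational(1, 2)))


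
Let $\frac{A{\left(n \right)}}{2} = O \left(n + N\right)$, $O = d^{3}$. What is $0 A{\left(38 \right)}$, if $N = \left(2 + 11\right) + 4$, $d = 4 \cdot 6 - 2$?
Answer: $0$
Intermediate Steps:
$d = 22$ ($d = 24 - 2 = 22$)
$N = 17$ ($N = 13 + 4 = 17$)
$O = 10648$ ($O = 22^{3} = 10648$)
$A{\left(n \right)} = 362032 + 21296 n$ ($A{\left(n \right)} = 2 \cdot 10648 \left(n + 17\right) = 2 \cdot 10648 \left(17 + n\right) = 2 \left(181016 + 10648 n\right) = 362032 + 21296 n$)
$0 A{\left(38 \right)} = 0 \left(362032 + 21296 \cdot 38\right) = 0 \left(362032 + 809248\right) = 0 \cdot 1171280 = 0$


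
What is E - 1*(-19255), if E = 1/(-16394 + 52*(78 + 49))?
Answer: 188506449/9790 ≈ 19255.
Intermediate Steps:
E = -1/9790 (E = 1/(-16394 + 52*127) = 1/(-16394 + 6604) = 1/(-9790) = -1/9790 ≈ -0.00010215)
E - 1*(-19255) = -1/9790 - 1*(-19255) = -1/9790 + 19255 = 188506449/9790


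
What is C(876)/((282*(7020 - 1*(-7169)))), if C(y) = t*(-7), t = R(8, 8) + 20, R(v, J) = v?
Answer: -14/285807 ≈ -4.8984e-5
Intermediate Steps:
t = 28 (t = 8 + 20 = 28)
C(y) = -196 (C(y) = 28*(-7) = -196)
C(876)/((282*(7020 - 1*(-7169)))) = -196*1/(282*(7020 - 1*(-7169))) = -196*1/(282*(7020 + 7169)) = -196/(282*14189) = -196/4001298 = -196*1/4001298 = -14/285807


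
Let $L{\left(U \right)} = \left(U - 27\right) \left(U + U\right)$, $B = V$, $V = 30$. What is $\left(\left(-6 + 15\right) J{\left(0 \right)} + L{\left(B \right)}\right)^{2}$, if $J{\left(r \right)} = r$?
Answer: $32400$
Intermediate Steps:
$B = 30$
$L{\left(U \right)} = 2 U \left(-27 + U\right)$ ($L{\left(U \right)} = \left(-27 + U\right) 2 U = 2 U \left(-27 + U\right)$)
$\left(\left(-6 + 15\right) J{\left(0 \right)} + L{\left(B \right)}\right)^{2} = \left(\left(-6 + 15\right) 0 + 2 \cdot 30 \left(-27 + 30\right)\right)^{2} = \left(9 \cdot 0 + 2 \cdot 30 \cdot 3\right)^{2} = \left(0 + 180\right)^{2} = 180^{2} = 32400$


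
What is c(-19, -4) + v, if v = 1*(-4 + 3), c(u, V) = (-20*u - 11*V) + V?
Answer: 419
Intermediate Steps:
c(u, V) = -20*u - 10*V
v = -1 (v = 1*(-1) = -1)
c(-19, -4) + v = (-20*(-19) - 10*(-4)) - 1 = (380 + 40) - 1 = 420 - 1 = 419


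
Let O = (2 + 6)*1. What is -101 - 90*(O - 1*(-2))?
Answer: -1001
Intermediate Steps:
O = 8 (O = 8*1 = 8)
-101 - 90*(O - 1*(-2)) = -101 - 90*(8 - 1*(-2)) = -101 - 90*(8 + 2) = -101 - 90*10 = -101 - 900 = -1001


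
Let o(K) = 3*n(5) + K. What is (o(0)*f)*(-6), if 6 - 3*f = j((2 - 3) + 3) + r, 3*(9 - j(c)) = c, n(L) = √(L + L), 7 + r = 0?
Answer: -28*√10 ≈ -88.544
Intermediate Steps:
r = -7 (r = -7 + 0 = -7)
n(L) = √2*√L (n(L) = √(2*L) = √2*√L)
o(K) = K + 3*√10 (o(K) = 3*(√2*√5) + K = 3*√10 + K = K + 3*√10)
j(c) = 9 - c/3
f = 14/9 (f = 2 - ((9 - ((2 - 3) + 3)/3) - 7)/3 = 2 - ((9 - (-1 + 3)/3) - 7)/3 = 2 - ((9 - ⅓*2) - 7)/3 = 2 - ((9 - ⅔) - 7)/3 = 2 - (25/3 - 7)/3 = 2 - ⅓*4/3 = 2 - 4/9 = 14/9 ≈ 1.5556)
(o(0)*f)*(-6) = ((0 + 3*√10)*(14/9))*(-6) = ((3*√10)*(14/9))*(-6) = (14*√10/3)*(-6) = -28*√10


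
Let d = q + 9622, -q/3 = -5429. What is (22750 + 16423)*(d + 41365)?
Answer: 2635324402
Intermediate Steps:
q = 16287 (q = -3*(-5429) = 16287)
d = 25909 (d = 16287 + 9622 = 25909)
(22750 + 16423)*(d + 41365) = (22750 + 16423)*(25909 + 41365) = 39173*67274 = 2635324402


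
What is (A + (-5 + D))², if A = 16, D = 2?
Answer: 169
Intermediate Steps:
(A + (-5 + D))² = (16 + (-5 + 2))² = (16 - 3)² = 13² = 169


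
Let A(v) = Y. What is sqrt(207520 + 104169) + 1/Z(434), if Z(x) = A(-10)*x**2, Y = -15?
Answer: -1/2825340 + 7*sqrt(6361) ≈ 558.29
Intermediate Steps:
A(v) = -15
Z(x) = -15*x**2
sqrt(207520 + 104169) + 1/Z(434) = sqrt(207520 + 104169) + 1/(-15*434**2) = sqrt(311689) + 1/(-15*188356) = 7*sqrt(6361) + 1/(-2825340) = 7*sqrt(6361) - 1/2825340 = -1/2825340 + 7*sqrt(6361)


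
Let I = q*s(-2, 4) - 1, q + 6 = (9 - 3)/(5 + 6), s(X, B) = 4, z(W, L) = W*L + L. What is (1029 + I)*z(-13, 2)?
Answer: -265632/11 ≈ -24148.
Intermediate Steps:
z(W, L) = L + L*W (z(W, L) = L*W + L = L + L*W)
q = -60/11 (q = -6 + (9 - 3)/(5 + 6) = -6 + 6/11 = -60/11 ≈ -5.4545)
I = -251/11 (I = -60/11*4 - 1 = -240/11 - 1 = -251/11 ≈ -22.818)
(1029 + I)*z(-13, 2) = (1029 - 251/11)*(2*(1 - 13)) = 11068*(2*(-12))/11 = (11068/11)*(-24) = -265632/11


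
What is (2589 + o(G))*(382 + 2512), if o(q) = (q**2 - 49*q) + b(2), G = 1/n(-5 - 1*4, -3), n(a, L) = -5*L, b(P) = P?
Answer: 1685005454/225 ≈ 7.4889e+6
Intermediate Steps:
G = 1/15 (G = 1/(-5*(-3)) = 1/15 ≈ 0.066667)
o(q) = 2 + q**2 - 49*q (o(q) = (q**2 - 49*q) + 2 = 2 + q**2 - 49*q)
(2589 + o(G))*(382 + 2512) = (2589 + (2 + (1/15)**2 - 49*1/15))*(382 + 2512) = (2589 + (2 + 1/225 - 49/15))*2894 = (2589 - 284/225)*2894 = (582241/225)*2894 = 1685005454/225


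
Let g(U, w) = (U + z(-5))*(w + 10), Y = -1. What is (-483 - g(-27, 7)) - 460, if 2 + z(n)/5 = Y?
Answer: -229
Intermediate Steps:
z(n) = -15 (z(n) = -10 + 5*(-1) = -10 - 5 = -15)
g(U, w) = (-15 + U)*(10 + w) (g(U, w) = (U - 15)*(w + 10) = (-15 + U)*(10 + w))
(-483 - g(-27, 7)) - 460 = (-483 - (-150 - 15*7 + 10*(-27) - 27*7)) - 460 = (-483 - (-150 - 105 - 270 - 189)) - 460 = (-483 - 1*(-714)) - 460 = (-483 + 714) - 460 = 231 - 460 = -229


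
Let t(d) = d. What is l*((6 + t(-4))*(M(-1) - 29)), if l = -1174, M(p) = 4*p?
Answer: 77484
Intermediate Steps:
l*((6 + t(-4))*(M(-1) - 29)) = -1174*(6 - 4)*(4*(-1) - 29) = -2348*(-4 - 29) = -2348*(-33) = -1174*(-66) = 77484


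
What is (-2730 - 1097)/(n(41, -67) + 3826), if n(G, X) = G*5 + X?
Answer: -3827/3964 ≈ -0.96544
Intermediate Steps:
n(G, X) = X + 5*G (n(G, X) = 5*G + X = X + 5*G)
(-2730 - 1097)/(n(41, -67) + 3826) = (-2730 - 1097)/((-67 + 5*41) + 3826) = -3827/((-67 + 205) + 3826) = -3827/(138 + 3826) = -3827/3964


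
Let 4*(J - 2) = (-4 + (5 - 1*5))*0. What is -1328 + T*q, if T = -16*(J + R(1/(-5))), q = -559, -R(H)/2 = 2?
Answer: -19216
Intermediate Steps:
R(H) = -4 (R(H) = -2*2 = -4)
J = 2 (J = 2 + ((-4 + (5 - 1*5))*0)/4 = 2 + ((-4 + (5 - 5))*0)/4 = 2 + ((-4 + 0)*0)/4 = 2 + (-4*0)/4 = 2 + (1/4)*0 = 2 + 0 = 2)
T = 32 (T = -16*(2 - 4) = -16*(-2) = 32)
-1328 + T*q = -1328 + 32*(-559) = -1328 - 17888 = -19216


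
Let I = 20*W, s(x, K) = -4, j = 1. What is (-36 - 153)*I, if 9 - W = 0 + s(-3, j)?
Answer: -49140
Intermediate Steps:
W = 13 (W = 9 - (0 - 4) = 9 - 1*(-4) = 9 + 4 = 13)
I = 260 (I = 20*13 = 260)
(-36 - 153)*I = (-36 - 153)*260 = -189*260 = -49140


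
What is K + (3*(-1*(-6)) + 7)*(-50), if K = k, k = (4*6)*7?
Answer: -1082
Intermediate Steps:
k = 168 (k = 24*7 = 168)
K = 168
K + (3*(-1*(-6)) + 7)*(-50) = 168 + (3*(-1*(-6)) + 7)*(-50) = 168 + (3*6 + 7)*(-50) = 168 + (18 + 7)*(-50) = 168 + 25*(-50) = 168 - 1250 = -1082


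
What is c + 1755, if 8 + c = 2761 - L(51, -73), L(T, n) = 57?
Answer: 4451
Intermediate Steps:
c = 2696 (c = -8 + (2761 - 1*57) = -8 + (2761 - 57) = -8 + 2704 = 2696)
c + 1755 = 2696 + 1755 = 4451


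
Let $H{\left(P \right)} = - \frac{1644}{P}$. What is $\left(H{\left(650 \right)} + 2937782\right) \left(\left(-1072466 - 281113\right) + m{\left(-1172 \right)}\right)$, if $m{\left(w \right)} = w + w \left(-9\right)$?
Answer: $- \frac{1283415892832584}{325} \approx -3.949 \cdot 10^{12}$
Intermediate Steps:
$m{\left(w \right)} = - 8 w$ ($m{\left(w \right)} = w - 9 w = - 8 w$)
$\left(H{\left(650 \right)} + 2937782\right) \left(\left(-1072466 - 281113\right) + m{\left(-1172 \right)}\right) = \left(- \frac{1644}{650} + 2937782\right) \left(\left(-1072466 - 281113\right) - -9376\right) = \left(\left(-1644\right) \frac{1}{650} + 2937782\right) \left(\left(-1072466 - 281113\right) + 9376\right) = \left(- \frac{822}{325} + 2937782\right) \left(-1353579 + 9376\right) = \frac{954778328}{325} \left(-1344203\right) = - \frac{1283415892832584}{325}$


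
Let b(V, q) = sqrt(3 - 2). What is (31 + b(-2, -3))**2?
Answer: 1024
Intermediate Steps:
b(V, q) = 1 (b(V, q) = sqrt(1) = 1)
(31 + b(-2, -3))**2 = (31 + 1)**2 = 32**2 = 1024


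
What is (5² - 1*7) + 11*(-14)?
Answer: -136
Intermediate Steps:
(5² - 1*7) + 11*(-14) = (25 - 7) - 154 = 18 - 154 = -136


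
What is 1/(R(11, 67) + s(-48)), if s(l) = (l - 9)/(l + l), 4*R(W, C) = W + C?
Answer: 32/643 ≈ 0.049767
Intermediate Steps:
R(W, C) = C/4 + W/4 (R(W, C) = (W + C)/4 = (C + W)/4 = C/4 + W/4)
s(l) = (-9 + l)/(2*l) (s(l) = (-9 + l)/((2*l)) = (-9 + l)*(1/(2*l)) = (-9 + l)/(2*l))
1/(R(11, 67) + s(-48)) = 1/(((1/4)*67 + (1/4)*11) + (1/2)*(-9 - 48)/(-48)) = 1/((67/4 + 11/4) + (1/2)*(-1/48)*(-57)) = 1/(39/2 + 19/32) = 1/(643/32) = 32/643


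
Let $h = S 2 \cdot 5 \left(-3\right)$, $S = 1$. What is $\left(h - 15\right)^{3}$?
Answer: $-91125$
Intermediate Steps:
$h = -30$ ($h = 1 \cdot 2 \cdot 5 \left(-3\right) = 1 \cdot 10 \left(-3\right) = 1 \left(-30\right) = -30$)
$\left(h - 15\right)^{3} = \left(-30 - 15\right)^{3} = \left(-45\right)^{3} = -91125$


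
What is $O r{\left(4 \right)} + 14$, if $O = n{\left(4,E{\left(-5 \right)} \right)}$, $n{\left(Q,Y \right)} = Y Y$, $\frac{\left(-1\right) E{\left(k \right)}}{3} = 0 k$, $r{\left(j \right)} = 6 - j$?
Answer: $14$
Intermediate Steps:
$E{\left(k \right)} = 0$ ($E{\left(k \right)} = - 3 \cdot 0 k = \left(-3\right) 0 = 0$)
$n{\left(Q,Y \right)} = Y^{2}$
$O = 0$ ($O = 0^{2} = 0$)
$O r{\left(4 \right)} + 14 = 0 \left(6 - 4\right) + 14 = 0 \cdot 2 + 14 = 0 + 14 = 14$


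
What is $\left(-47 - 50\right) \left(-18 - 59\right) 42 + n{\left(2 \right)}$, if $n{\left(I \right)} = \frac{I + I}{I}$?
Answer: $313700$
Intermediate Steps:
$n{\left(I \right)} = 2$ ($n{\left(I \right)} = \frac{2 I}{I} = 2$)
$\left(-47 - 50\right) \left(-18 - 59\right) 42 + n{\left(2 \right)} = \left(-47 - 50\right) \left(-18 - 59\right) 42 + 2 = \left(-97\right) \left(-77\right) 42 + 2 = 7469 \cdot 42 + 2 = 313698 + 2 = 313700$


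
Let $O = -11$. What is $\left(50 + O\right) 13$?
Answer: $507$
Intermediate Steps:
$\left(50 + O\right) 13 = \left(50 - 11\right) 13 = 39 \cdot 13 = 507$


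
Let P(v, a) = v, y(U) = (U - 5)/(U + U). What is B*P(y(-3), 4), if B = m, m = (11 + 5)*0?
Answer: 0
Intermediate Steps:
m = 0 (m = 16*0 = 0)
y(U) = (-5 + U)/(2*U) (y(U) = (-5 + U)/((2*U)) = (-5 + U)*(1/(2*U)) = (-5 + U)/(2*U))
B = 0
B*P(y(-3), 4) = 0*((1/2)*(-5 - 3)/(-3)) = 0*((1/2)*(-1/3)*(-8)) = 0*(4/3) = 0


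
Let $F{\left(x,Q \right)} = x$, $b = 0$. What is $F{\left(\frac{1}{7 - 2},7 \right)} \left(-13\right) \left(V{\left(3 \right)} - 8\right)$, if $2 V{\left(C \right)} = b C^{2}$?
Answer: $\frac{104}{5} \approx 20.8$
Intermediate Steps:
$V{\left(C \right)} = 0$ ($V{\left(C \right)} = \frac{0 C^{2}}{2} = \frac{1}{2} \cdot 0 = 0$)
$F{\left(\frac{1}{7 - 2},7 \right)} \left(-13\right) \left(V{\left(3 \right)} - 8\right) = \frac{1}{7 - 2} \left(-13\right) \left(0 - 8\right) = \frac{1}{5} \left(-13\right) \left(-8\right) = \left(- \frac{13}{5}\right) \left(-8\right) = \frac{104}{5}$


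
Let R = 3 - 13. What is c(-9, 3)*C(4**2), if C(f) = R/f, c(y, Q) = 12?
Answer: -15/2 ≈ -7.5000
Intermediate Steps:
R = -10
C(f) = -10/f
c(-9, 3)*C(4**2) = 12*(-10/(4**2)) = 12*(-10/16) = 12*(-10*1/16) = 12*(-5/8) = -15/2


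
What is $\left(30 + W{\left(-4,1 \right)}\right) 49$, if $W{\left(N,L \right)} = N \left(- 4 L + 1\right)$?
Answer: $2058$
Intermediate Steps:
$W{\left(N,L \right)} = N \left(1 - 4 L\right)$
$\left(30 + W{\left(-4,1 \right)}\right) 49 = \left(30 - 4 \left(1 - 4\right)\right) 49 = \left(30 - -12\right) 49 = \left(30 + 12\right) 49 = 42 \cdot 49 = 2058$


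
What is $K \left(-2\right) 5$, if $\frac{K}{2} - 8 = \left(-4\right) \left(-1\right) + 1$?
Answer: $-260$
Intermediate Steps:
$K = 26$ ($K = 16 + 2 \left(\left(-4\right) \left(-1\right) + 1\right) = 16 + 2 \left(4 + 1\right) = 16 + 2 \cdot 5 = 16 + 10 = 26$)
$K \left(-2\right) 5 = 26 \left(-2\right) 5 = \left(-52\right) 5 = -260$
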